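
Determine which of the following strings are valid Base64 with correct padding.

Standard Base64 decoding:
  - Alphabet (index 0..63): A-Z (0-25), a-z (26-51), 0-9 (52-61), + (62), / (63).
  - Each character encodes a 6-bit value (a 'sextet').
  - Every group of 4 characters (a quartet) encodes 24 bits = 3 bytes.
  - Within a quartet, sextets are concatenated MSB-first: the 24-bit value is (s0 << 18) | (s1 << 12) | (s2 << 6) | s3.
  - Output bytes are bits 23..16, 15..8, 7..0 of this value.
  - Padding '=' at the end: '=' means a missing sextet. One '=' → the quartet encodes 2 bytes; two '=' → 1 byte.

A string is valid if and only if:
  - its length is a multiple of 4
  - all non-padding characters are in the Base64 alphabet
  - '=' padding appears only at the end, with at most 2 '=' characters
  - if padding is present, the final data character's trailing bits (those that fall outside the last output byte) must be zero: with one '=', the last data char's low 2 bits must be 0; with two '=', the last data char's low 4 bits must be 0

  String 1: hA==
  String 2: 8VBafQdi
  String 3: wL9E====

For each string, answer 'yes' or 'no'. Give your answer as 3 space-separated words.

Answer: yes yes no

Derivation:
String 1: 'hA==' → valid
String 2: '8VBafQdi' → valid
String 3: 'wL9E====' → invalid (4 pad chars (max 2))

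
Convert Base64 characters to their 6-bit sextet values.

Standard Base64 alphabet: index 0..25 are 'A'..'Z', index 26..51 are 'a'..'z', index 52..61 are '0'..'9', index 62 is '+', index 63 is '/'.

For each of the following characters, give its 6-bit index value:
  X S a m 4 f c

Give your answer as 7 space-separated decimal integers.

'X': A..Z range, ord('X') − ord('A') = 23
'S': A..Z range, ord('S') − ord('A') = 18
'a': a..z range, 26 + ord('a') − ord('a') = 26
'm': a..z range, 26 + ord('m') − ord('a') = 38
'4': 0..9 range, 52 + ord('4') − ord('0') = 56
'f': a..z range, 26 + ord('f') − ord('a') = 31
'c': a..z range, 26 + ord('c') − ord('a') = 28

Answer: 23 18 26 38 56 31 28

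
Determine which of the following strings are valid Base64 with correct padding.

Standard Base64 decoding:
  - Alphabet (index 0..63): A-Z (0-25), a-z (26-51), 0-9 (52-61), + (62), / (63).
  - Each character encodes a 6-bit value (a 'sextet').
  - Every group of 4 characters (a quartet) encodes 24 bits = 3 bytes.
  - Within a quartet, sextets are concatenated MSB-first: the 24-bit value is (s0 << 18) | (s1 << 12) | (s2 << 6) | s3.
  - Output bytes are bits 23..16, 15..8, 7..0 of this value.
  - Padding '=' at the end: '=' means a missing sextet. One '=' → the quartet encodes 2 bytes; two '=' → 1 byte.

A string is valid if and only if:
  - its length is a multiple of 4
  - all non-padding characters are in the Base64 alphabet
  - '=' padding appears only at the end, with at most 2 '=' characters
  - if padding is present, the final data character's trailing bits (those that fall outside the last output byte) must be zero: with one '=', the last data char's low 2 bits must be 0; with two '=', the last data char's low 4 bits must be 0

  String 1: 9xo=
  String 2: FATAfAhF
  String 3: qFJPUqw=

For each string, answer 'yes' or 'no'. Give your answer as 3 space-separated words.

String 1: '9xo=' → valid
String 2: 'FATAfAhF' → valid
String 3: 'qFJPUqw=' → valid

Answer: yes yes yes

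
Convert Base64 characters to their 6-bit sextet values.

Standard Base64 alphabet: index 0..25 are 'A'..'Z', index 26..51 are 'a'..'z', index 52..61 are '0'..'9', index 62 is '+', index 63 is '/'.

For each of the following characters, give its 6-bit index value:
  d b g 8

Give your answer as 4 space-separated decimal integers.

'd': a..z range, 26 + ord('d') − ord('a') = 29
'b': a..z range, 26 + ord('b') − ord('a') = 27
'g': a..z range, 26 + ord('g') − ord('a') = 32
'8': 0..9 range, 52 + ord('8') − ord('0') = 60

Answer: 29 27 32 60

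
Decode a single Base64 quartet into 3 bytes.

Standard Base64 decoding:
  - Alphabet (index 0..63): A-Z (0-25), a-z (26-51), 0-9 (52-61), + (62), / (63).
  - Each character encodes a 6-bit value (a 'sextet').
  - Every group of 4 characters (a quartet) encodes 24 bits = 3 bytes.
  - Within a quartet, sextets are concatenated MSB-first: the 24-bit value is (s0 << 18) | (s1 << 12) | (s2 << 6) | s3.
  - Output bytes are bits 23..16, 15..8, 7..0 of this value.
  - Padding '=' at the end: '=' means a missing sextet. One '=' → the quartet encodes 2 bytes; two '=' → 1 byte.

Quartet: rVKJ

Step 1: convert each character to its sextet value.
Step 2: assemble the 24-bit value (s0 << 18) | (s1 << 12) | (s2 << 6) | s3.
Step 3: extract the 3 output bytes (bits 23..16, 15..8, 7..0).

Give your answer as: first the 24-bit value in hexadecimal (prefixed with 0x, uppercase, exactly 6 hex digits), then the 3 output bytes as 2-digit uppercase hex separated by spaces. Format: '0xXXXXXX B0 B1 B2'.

Sextets: r=43, V=21, K=10, J=9
24-bit: (43<<18) | (21<<12) | (10<<6) | 9
      = 0xAC0000 | 0x015000 | 0x000280 | 0x000009
      = 0xAD5289
Bytes: (v>>16)&0xFF=AD, (v>>8)&0xFF=52, v&0xFF=89

Answer: 0xAD5289 AD 52 89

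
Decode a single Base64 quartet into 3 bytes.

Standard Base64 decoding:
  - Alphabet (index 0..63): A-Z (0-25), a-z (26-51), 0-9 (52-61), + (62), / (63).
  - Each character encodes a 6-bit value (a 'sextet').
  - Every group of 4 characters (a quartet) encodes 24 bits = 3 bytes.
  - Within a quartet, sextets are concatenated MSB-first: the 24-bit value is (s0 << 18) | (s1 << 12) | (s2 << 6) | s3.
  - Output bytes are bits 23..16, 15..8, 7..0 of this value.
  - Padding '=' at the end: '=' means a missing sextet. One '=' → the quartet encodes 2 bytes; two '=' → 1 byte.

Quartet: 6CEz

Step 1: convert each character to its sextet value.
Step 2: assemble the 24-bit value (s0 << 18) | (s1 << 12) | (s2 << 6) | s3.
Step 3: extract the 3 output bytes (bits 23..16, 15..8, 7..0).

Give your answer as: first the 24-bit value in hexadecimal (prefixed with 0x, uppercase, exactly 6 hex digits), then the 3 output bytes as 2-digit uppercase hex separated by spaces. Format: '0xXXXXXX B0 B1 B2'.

Sextets: 6=58, C=2, E=4, z=51
24-bit: (58<<18) | (2<<12) | (4<<6) | 51
      = 0xE80000 | 0x002000 | 0x000100 | 0x000033
      = 0xE82133
Bytes: (v>>16)&0xFF=E8, (v>>8)&0xFF=21, v&0xFF=33

Answer: 0xE82133 E8 21 33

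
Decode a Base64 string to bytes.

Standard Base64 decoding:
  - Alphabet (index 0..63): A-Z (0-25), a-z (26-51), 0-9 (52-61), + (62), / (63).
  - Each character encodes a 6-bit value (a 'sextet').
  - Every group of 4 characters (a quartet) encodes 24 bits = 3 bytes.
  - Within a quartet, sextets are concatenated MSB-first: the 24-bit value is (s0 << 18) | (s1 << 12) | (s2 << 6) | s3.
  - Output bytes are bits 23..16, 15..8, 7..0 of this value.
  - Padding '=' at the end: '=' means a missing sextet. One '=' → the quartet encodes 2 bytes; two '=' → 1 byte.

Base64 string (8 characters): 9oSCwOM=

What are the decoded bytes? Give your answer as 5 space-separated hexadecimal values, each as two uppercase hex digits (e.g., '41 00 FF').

Answer: F6 84 82 C0 E3

Derivation:
After char 0 ('9'=61): chars_in_quartet=1 acc=0x3D bytes_emitted=0
After char 1 ('o'=40): chars_in_quartet=2 acc=0xF68 bytes_emitted=0
After char 2 ('S'=18): chars_in_quartet=3 acc=0x3DA12 bytes_emitted=0
After char 3 ('C'=2): chars_in_quartet=4 acc=0xF68482 -> emit F6 84 82, reset; bytes_emitted=3
After char 4 ('w'=48): chars_in_quartet=1 acc=0x30 bytes_emitted=3
After char 5 ('O'=14): chars_in_quartet=2 acc=0xC0E bytes_emitted=3
After char 6 ('M'=12): chars_in_quartet=3 acc=0x3038C bytes_emitted=3
Padding '=': partial quartet acc=0x3038C -> emit C0 E3; bytes_emitted=5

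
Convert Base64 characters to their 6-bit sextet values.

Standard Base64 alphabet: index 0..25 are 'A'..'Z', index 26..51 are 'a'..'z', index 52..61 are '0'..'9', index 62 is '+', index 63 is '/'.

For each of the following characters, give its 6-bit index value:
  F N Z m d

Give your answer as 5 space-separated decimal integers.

'F': A..Z range, ord('F') − ord('A') = 5
'N': A..Z range, ord('N') − ord('A') = 13
'Z': A..Z range, ord('Z') − ord('A') = 25
'm': a..z range, 26 + ord('m') − ord('a') = 38
'd': a..z range, 26 + ord('d') − ord('a') = 29

Answer: 5 13 25 38 29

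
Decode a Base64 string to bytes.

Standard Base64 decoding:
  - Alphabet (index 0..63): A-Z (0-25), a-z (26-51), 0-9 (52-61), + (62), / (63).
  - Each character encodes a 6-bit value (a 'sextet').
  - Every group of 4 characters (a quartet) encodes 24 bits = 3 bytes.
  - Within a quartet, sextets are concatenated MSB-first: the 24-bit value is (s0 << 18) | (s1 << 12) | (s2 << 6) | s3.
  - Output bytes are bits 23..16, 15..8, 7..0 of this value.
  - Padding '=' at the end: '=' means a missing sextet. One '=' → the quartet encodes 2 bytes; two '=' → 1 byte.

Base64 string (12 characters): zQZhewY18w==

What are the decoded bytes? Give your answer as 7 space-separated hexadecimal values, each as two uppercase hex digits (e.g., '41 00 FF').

After char 0 ('z'=51): chars_in_quartet=1 acc=0x33 bytes_emitted=0
After char 1 ('Q'=16): chars_in_quartet=2 acc=0xCD0 bytes_emitted=0
After char 2 ('Z'=25): chars_in_quartet=3 acc=0x33419 bytes_emitted=0
After char 3 ('h'=33): chars_in_quartet=4 acc=0xCD0661 -> emit CD 06 61, reset; bytes_emitted=3
After char 4 ('e'=30): chars_in_quartet=1 acc=0x1E bytes_emitted=3
After char 5 ('w'=48): chars_in_quartet=2 acc=0x7B0 bytes_emitted=3
After char 6 ('Y'=24): chars_in_quartet=3 acc=0x1EC18 bytes_emitted=3
After char 7 ('1'=53): chars_in_quartet=4 acc=0x7B0635 -> emit 7B 06 35, reset; bytes_emitted=6
After char 8 ('8'=60): chars_in_quartet=1 acc=0x3C bytes_emitted=6
After char 9 ('w'=48): chars_in_quartet=2 acc=0xF30 bytes_emitted=6
Padding '==': partial quartet acc=0xF30 -> emit F3; bytes_emitted=7

Answer: CD 06 61 7B 06 35 F3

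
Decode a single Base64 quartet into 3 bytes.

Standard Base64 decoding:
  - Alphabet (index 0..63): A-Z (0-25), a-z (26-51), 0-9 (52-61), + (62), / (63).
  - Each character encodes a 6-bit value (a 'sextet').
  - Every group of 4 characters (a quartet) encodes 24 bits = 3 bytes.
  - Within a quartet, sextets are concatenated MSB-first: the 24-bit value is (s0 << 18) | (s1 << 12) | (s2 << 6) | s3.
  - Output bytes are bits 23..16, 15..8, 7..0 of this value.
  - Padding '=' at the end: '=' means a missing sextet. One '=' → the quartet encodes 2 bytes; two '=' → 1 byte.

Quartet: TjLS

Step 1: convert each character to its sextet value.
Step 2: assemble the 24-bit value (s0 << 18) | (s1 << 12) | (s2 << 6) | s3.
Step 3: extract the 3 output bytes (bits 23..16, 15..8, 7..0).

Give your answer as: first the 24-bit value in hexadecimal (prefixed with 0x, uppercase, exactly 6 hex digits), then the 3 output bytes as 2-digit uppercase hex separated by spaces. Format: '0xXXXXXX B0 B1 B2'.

Answer: 0x4E32D2 4E 32 D2

Derivation:
Sextets: T=19, j=35, L=11, S=18
24-bit: (19<<18) | (35<<12) | (11<<6) | 18
      = 0x4C0000 | 0x023000 | 0x0002C0 | 0x000012
      = 0x4E32D2
Bytes: (v>>16)&0xFF=4E, (v>>8)&0xFF=32, v&0xFF=D2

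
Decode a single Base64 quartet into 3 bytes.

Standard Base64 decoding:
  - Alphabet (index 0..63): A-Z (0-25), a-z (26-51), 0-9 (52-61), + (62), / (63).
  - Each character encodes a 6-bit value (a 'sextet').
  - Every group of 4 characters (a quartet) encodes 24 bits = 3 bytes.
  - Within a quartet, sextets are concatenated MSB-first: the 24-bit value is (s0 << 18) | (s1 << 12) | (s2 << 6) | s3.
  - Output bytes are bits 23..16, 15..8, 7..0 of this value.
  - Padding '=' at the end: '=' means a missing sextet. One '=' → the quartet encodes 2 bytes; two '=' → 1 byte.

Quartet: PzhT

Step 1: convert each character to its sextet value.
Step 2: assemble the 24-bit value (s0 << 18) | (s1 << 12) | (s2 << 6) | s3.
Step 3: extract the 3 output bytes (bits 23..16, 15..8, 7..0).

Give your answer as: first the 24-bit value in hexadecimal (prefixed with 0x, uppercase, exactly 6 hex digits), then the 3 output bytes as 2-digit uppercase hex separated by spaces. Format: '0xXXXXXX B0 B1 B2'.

Sextets: P=15, z=51, h=33, T=19
24-bit: (15<<18) | (51<<12) | (33<<6) | 19
      = 0x3C0000 | 0x033000 | 0x000840 | 0x000013
      = 0x3F3853
Bytes: (v>>16)&0xFF=3F, (v>>8)&0xFF=38, v&0xFF=53

Answer: 0x3F3853 3F 38 53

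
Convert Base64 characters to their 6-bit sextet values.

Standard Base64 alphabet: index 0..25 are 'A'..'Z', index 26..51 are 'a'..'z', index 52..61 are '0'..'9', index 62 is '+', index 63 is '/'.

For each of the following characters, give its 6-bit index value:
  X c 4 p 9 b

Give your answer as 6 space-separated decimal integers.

'X': A..Z range, ord('X') − ord('A') = 23
'c': a..z range, 26 + ord('c') − ord('a') = 28
'4': 0..9 range, 52 + ord('4') − ord('0') = 56
'p': a..z range, 26 + ord('p') − ord('a') = 41
'9': 0..9 range, 52 + ord('9') − ord('0') = 61
'b': a..z range, 26 + ord('b') − ord('a') = 27

Answer: 23 28 56 41 61 27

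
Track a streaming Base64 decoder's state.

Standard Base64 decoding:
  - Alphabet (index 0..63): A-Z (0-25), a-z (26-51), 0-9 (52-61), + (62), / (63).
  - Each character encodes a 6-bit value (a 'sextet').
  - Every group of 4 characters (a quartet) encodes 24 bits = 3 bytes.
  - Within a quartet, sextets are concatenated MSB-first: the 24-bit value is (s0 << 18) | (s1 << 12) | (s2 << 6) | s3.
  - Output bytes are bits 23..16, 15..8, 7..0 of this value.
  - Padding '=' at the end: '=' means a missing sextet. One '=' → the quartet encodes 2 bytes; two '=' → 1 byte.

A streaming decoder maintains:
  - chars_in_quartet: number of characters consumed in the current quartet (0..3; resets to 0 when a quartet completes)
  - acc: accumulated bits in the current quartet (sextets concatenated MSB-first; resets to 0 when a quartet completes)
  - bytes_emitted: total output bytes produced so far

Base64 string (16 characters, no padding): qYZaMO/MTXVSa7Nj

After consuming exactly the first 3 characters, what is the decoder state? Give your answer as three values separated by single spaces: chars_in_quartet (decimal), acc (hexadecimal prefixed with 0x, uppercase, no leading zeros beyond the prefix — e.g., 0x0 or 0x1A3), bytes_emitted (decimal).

Answer: 3 0x2A619 0

Derivation:
After char 0 ('q'=42): chars_in_quartet=1 acc=0x2A bytes_emitted=0
After char 1 ('Y'=24): chars_in_quartet=2 acc=0xA98 bytes_emitted=0
After char 2 ('Z'=25): chars_in_quartet=3 acc=0x2A619 bytes_emitted=0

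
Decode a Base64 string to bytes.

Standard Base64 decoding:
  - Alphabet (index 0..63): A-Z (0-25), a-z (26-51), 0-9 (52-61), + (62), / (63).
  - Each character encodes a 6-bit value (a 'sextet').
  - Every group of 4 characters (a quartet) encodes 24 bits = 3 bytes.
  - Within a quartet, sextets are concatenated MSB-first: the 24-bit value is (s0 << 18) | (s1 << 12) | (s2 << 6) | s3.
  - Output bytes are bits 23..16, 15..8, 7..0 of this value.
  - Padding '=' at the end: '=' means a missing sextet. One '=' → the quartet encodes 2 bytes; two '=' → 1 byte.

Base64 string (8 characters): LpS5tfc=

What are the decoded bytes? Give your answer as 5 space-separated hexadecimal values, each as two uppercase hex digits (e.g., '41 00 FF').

After char 0 ('L'=11): chars_in_quartet=1 acc=0xB bytes_emitted=0
After char 1 ('p'=41): chars_in_quartet=2 acc=0x2E9 bytes_emitted=0
After char 2 ('S'=18): chars_in_quartet=3 acc=0xBA52 bytes_emitted=0
After char 3 ('5'=57): chars_in_quartet=4 acc=0x2E94B9 -> emit 2E 94 B9, reset; bytes_emitted=3
After char 4 ('t'=45): chars_in_quartet=1 acc=0x2D bytes_emitted=3
After char 5 ('f'=31): chars_in_quartet=2 acc=0xB5F bytes_emitted=3
After char 6 ('c'=28): chars_in_quartet=3 acc=0x2D7DC bytes_emitted=3
Padding '=': partial quartet acc=0x2D7DC -> emit B5 F7; bytes_emitted=5

Answer: 2E 94 B9 B5 F7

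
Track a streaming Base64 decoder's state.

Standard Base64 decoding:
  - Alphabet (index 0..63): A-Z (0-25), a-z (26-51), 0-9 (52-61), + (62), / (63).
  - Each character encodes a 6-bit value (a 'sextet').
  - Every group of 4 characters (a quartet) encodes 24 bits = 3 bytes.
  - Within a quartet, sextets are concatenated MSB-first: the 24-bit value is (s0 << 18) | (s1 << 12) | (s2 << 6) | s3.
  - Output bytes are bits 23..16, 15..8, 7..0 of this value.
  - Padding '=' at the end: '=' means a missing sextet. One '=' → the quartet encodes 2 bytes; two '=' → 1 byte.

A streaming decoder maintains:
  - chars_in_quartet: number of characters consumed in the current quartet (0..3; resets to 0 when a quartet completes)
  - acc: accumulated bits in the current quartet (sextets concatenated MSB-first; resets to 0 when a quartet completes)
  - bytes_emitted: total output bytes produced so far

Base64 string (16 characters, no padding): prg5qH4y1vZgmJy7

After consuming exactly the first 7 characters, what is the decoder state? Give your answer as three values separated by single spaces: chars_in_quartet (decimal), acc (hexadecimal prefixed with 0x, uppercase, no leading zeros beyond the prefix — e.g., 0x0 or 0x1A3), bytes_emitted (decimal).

After char 0 ('p'=41): chars_in_quartet=1 acc=0x29 bytes_emitted=0
After char 1 ('r'=43): chars_in_quartet=2 acc=0xA6B bytes_emitted=0
After char 2 ('g'=32): chars_in_quartet=3 acc=0x29AE0 bytes_emitted=0
After char 3 ('5'=57): chars_in_quartet=4 acc=0xA6B839 -> emit A6 B8 39, reset; bytes_emitted=3
After char 4 ('q'=42): chars_in_quartet=1 acc=0x2A bytes_emitted=3
After char 5 ('H'=7): chars_in_quartet=2 acc=0xA87 bytes_emitted=3
After char 6 ('4'=56): chars_in_quartet=3 acc=0x2A1F8 bytes_emitted=3

Answer: 3 0x2A1F8 3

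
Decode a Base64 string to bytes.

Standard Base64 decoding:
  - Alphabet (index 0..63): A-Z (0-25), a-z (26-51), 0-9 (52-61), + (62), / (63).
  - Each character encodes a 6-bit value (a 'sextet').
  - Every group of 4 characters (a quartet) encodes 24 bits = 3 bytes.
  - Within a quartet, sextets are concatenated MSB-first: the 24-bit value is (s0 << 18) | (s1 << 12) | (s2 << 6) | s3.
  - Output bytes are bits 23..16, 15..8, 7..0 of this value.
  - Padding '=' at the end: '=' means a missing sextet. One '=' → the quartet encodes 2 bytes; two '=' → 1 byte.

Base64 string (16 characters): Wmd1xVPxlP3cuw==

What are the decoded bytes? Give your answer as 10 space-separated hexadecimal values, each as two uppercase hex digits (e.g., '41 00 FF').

After char 0 ('W'=22): chars_in_quartet=1 acc=0x16 bytes_emitted=0
After char 1 ('m'=38): chars_in_quartet=2 acc=0x5A6 bytes_emitted=0
After char 2 ('d'=29): chars_in_quartet=3 acc=0x1699D bytes_emitted=0
After char 3 ('1'=53): chars_in_quartet=4 acc=0x5A6775 -> emit 5A 67 75, reset; bytes_emitted=3
After char 4 ('x'=49): chars_in_quartet=1 acc=0x31 bytes_emitted=3
After char 5 ('V'=21): chars_in_quartet=2 acc=0xC55 bytes_emitted=3
After char 6 ('P'=15): chars_in_quartet=3 acc=0x3154F bytes_emitted=3
After char 7 ('x'=49): chars_in_quartet=4 acc=0xC553F1 -> emit C5 53 F1, reset; bytes_emitted=6
After char 8 ('l'=37): chars_in_quartet=1 acc=0x25 bytes_emitted=6
After char 9 ('P'=15): chars_in_quartet=2 acc=0x94F bytes_emitted=6
After char 10 ('3'=55): chars_in_quartet=3 acc=0x253F7 bytes_emitted=6
After char 11 ('c'=28): chars_in_quartet=4 acc=0x94FDDC -> emit 94 FD DC, reset; bytes_emitted=9
After char 12 ('u'=46): chars_in_quartet=1 acc=0x2E bytes_emitted=9
After char 13 ('w'=48): chars_in_quartet=2 acc=0xBB0 bytes_emitted=9
Padding '==': partial quartet acc=0xBB0 -> emit BB; bytes_emitted=10

Answer: 5A 67 75 C5 53 F1 94 FD DC BB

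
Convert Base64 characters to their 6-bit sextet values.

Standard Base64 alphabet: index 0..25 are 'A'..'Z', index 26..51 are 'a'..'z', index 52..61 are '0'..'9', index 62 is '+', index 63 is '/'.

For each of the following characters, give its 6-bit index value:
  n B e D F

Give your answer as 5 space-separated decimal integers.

'n': a..z range, 26 + ord('n') − ord('a') = 39
'B': A..Z range, ord('B') − ord('A') = 1
'e': a..z range, 26 + ord('e') − ord('a') = 30
'D': A..Z range, ord('D') − ord('A') = 3
'F': A..Z range, ord('F') − ord('A') = 5

Answer: 39 1 30 3 5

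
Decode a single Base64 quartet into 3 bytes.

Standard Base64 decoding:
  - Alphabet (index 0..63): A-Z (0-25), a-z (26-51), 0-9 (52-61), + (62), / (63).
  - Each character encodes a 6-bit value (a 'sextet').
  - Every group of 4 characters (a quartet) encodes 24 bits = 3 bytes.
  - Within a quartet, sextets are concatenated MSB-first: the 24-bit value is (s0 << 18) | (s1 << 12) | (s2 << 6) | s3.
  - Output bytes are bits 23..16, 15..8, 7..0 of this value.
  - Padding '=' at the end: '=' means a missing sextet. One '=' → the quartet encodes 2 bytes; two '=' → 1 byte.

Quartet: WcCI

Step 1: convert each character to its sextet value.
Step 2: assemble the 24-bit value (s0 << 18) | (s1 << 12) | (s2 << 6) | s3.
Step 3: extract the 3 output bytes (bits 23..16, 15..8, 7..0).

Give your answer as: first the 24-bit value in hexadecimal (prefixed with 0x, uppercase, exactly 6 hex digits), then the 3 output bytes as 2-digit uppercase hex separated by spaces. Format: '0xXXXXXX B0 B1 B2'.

Answer: 0x59C088 59 C0 88

Derivation:
Sextets: W=22, c=28, C=2, I=8
24-bit: (22<<18) | (28<<12) | (2<<6) | 8
      = 0x580000 | 0x01C000 | 0x000080 | 0x000008
      = 0x59C088
Bytes: (v>>16)&0xFF=59, (v>>8)&0xFF=C0, v&0xFF=88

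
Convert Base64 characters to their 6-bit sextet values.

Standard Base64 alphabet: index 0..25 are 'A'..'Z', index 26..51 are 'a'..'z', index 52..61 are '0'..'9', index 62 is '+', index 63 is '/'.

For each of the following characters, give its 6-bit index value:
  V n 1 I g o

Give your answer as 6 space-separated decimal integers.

Answer: 21 39 53 8 32 40

Derivation:
'V': A..Z range, ord('V') − ord('A') = 21
'n': a..z range, 26 + ord('n') − ord('a') = 39
'1': 0..9 range, 52 + ord('1') − ord('0') = 53
'I': A..Z range, ord('I') − ord('A') = 8
'g': a..z range, 26 + ord('g') − ord('a') = 32
'o': a..z range, 26 + ord('o') − ord('a') = 40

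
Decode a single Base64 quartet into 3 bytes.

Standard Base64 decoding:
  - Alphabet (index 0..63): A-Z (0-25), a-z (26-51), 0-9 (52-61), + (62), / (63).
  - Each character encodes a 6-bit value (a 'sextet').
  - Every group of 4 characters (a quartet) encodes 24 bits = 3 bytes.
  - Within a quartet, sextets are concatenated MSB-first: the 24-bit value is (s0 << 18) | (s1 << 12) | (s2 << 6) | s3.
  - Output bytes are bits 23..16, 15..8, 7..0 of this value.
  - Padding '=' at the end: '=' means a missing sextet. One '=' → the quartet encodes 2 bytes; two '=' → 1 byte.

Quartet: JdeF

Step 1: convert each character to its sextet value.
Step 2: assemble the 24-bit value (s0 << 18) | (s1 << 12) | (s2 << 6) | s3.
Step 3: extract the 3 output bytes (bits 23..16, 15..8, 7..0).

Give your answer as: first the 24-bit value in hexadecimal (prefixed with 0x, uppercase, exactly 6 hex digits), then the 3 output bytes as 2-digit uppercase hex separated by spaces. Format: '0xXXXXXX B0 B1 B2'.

Answer: 0x25D785 25 D7 85

Derivation:
Sextets: J=9, d=29, e=30, F=5
24-bit: (9<<18) | (29<<12) | (30<<6) | 5
      = 0x240000 | 0x01D000 | 0x000780 | 0x000005
      = 0x25D785
Bytes: (v>>16)&0xFF=25, (v>>8)&0xFF=D7, v&0xFF=85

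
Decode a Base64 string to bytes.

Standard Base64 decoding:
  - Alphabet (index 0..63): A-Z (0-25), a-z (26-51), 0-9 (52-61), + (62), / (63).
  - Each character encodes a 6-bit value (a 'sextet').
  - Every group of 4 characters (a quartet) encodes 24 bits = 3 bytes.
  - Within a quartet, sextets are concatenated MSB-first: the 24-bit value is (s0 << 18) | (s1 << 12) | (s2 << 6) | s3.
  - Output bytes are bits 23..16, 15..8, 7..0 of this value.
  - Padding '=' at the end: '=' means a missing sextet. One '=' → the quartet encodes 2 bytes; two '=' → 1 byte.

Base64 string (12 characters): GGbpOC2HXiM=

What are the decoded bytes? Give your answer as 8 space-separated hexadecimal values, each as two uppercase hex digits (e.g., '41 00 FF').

After char 0 ('G'=6): chars_in_quartet=1 acc=0x6 bytes_emitted=0
After char 1 ('G'=6): chars_in_quartet=2 acc=0x186 bytes_emitted=0
After char 2 ('b'=27): chars_in_quartet=3 acc=0x619B bytes_emitted=0
After char 3 ('p'=41): chars_in_quartet=4 acc=0x1866E9 -> emit 18 66 E9, reset; bytes_emitted=3
After char 4 ('O'=14): chars_in_quartet=1 acc=0xE bytes_emitted=3
After char 5 ('C'=2): chars_in_quartet=2 acc=0x382 bytes_emitted=3
After char 6 ('2'=54): chars_in_quartet=3 acc=0xE0B6 bytes_emitted=3
After char 7 ('H'=7): chars_in_quartet=4 acc=0x382D87 -> emit 38 2D 87, reset; bytes_emitted=6
After char 8 ('X'=23): chars_in_quartet=1 acc=0x17 bytes_emitted=6
After char 9 ('i'=34): chars_in_quartet=2 acc=0x5E2 bytes_emitted=6
After char 10 ('M'=12): chars_in_quartet=3 acc=0x1788C bytes_emitted=6
Padding '=': partial quartet acc=0x1788C -> emit 5E 23; bytes_emitted=8

Answer: 18 66 E9 38 2D 87 5E 23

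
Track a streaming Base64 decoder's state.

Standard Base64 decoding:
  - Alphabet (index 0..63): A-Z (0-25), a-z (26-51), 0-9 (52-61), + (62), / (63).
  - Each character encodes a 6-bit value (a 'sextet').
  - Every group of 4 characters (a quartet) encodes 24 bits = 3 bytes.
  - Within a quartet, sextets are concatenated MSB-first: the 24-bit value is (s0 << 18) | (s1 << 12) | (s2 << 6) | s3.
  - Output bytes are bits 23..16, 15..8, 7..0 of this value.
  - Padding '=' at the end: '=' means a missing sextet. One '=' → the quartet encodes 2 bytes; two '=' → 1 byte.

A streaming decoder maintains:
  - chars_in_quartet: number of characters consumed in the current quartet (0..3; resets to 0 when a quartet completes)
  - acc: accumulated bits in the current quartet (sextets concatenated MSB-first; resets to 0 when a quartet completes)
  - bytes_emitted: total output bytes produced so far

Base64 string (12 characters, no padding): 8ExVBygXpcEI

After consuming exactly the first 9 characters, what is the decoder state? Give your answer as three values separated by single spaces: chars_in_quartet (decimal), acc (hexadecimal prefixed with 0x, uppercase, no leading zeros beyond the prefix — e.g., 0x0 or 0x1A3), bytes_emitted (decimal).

Answer: 1 0x29 6

Derivation:
After char 0 ('8'=60): chars_in_quartet=1 acc=0x3C bytes_emitted=0
After char 1 ('E'=4): chars_in_quartet=2 acc=0xF04 bytes_emitted=0
After char 2 ('x'=49): chars_in_quartet=3 acc=0x3C131 bytes_emitted=0
After char 3 ('V'=21): chars_in_quartet=4 acc=0xF04C55 -> emit F0 4C 55, reset; bytes_emitted=3
After char 4 ('B'=1): chars_in_quartet=1 acc=0x1 bytes_emitted=3
After char 5 ('y'=50): chars_in_quartet=2 acc=0x72 bytes_emitted=3
After char 6 ('g'=32): chars_in_quartet=3 acc=0x1CA0 bytes_emitted=3
After char 7 ('X'=23): chars_in_quartet=4 acc=0x72817 -> emit 07 28 17, reset; bytes_emitted=6
After char 8 ('p'=41): chars_in_quartet=1 acc=0x29 bytes_emitted=6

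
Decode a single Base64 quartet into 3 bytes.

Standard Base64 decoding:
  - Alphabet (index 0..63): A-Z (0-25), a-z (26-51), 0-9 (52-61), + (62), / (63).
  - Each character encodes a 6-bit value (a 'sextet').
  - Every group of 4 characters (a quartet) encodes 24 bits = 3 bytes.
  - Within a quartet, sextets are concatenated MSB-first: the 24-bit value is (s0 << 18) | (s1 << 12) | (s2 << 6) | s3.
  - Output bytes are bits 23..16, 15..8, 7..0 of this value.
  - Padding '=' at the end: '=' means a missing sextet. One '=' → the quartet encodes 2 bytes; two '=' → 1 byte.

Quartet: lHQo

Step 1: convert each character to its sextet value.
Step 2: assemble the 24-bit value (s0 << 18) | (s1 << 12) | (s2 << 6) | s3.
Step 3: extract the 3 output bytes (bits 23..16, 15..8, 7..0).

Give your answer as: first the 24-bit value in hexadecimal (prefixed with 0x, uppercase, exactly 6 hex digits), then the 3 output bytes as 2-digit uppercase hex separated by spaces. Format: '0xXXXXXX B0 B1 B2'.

Answer: 0x947428 94 74 28

Derivation:
Sextets: l=37, H=7, Q=16, o=40
24-bit: (37<<18) | (7<<12) | (16<<6) | 40
      = 0x940000 | 0x007000 | 0x000400 | 0x000028
      = 0x947428
Bytes: (v>>16)&0xFF=94, (v>>8)&0xFF=74, v&0xFF=28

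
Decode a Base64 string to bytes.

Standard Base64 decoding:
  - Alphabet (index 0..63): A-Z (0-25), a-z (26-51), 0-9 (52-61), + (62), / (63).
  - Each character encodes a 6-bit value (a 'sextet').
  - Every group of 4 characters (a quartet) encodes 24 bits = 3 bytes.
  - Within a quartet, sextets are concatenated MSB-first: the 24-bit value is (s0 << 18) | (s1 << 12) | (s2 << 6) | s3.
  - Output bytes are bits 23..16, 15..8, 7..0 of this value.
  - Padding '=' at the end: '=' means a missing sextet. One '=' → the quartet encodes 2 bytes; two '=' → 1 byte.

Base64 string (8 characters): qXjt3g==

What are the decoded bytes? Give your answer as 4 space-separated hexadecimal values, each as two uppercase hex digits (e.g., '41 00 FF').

Answer: A9 78 ED DE

Derivation:
After char 0 ('q'=42): chars_in_quartet=1 acc=0x2A bytes_emitted=0
After char 1 ('X'=23): chars_in_quartet=2 acc=0xA97 bytes_emitted=0
After char 2 ('j'=35): chars_in_quartet=3 acc=0x2A5E3 bytes_emitted=0
After char 3 ('t'=45): chars_in_quartet=4 acc=0xA978ED -> emit A9 78 ED, reset; bytes_emitted=3
After char 4 ('3'=55): chars_in_quartet=1 acc=0x37 bytes_emitted=3
After char 5 ('g'=32): chars_in_quartet=2 acc=0xDE0 bytes_emitted=3
Padding '==': partial quartet acc=0xDE0 -> emit DE; bytes_emitted=4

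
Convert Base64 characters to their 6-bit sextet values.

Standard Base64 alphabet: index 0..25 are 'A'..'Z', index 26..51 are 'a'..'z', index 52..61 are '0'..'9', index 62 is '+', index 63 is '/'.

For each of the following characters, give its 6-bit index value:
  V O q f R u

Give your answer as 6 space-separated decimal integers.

'V': A..Z range, ord('V') − ord('A') = 21
'O': A..Z range, ord('O') − ord('A') = 14
'q': a..z range, 26 + ord('q') − ord('a') = 42
'f': a..z range, 26 + ord('f') − ord('a') = 31
'R': A..Z range, ord('R') − ord('A') = 17
'u': a..z range, 26 + ord('u') − ord('a') = 46

Answer: 21 14 42 31 17 46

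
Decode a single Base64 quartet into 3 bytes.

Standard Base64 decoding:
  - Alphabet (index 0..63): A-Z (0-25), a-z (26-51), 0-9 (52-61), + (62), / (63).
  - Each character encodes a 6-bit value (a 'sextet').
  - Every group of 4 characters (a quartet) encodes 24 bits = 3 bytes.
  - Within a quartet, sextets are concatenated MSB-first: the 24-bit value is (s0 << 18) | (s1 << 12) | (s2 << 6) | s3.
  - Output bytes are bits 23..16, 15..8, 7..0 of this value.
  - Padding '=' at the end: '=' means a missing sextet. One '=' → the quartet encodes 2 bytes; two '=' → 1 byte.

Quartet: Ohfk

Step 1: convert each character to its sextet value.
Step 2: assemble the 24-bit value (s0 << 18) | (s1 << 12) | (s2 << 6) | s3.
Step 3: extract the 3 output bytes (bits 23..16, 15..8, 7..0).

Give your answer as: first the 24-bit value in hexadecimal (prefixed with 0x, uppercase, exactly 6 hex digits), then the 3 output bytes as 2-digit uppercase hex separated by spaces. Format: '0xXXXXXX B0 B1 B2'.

Answer: 0x3A17E4 3A 17 E4

Derivation:
Sextets: O=14, h=33, f=31, k=36
24-bit: (14<<18) | (33<<12) | (31<<6) | 36
      = 0x380000 | 0x021000 | 0x0007C0 | 0x000024
      = 0x3A17E4
Bytes: (v>>16)&0xFF=3A, (v>>8)&0xFF=17, v&0xFF=E4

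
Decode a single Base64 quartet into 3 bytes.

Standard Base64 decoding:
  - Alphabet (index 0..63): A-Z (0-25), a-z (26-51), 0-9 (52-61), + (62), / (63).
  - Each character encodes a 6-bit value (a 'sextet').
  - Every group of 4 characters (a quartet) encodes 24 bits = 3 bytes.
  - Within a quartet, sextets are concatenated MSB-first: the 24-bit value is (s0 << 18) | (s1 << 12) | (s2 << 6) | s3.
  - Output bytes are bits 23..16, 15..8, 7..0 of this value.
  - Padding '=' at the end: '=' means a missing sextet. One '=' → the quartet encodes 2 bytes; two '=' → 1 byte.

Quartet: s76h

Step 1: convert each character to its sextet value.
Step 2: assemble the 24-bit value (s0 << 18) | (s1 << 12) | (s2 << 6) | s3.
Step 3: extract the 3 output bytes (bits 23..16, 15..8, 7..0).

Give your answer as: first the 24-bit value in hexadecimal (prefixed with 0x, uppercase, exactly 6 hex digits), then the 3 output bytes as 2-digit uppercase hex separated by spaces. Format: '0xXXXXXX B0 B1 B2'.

Sextets: s=44, 7=59, 6=58, h=33
24-bit: (44<<18) | (59<<12) | (58<<6) | 33
      = 0xB00000 | 0x03B000 | 0x000E80 | 0x000021
      = 0xB3BEA1
Bytes: (v>>16)&0xFF=B3, (v>>8)&0xFF=BE, v&0xFF=A1

Answer: 0xB3BEA1 B3 BE A1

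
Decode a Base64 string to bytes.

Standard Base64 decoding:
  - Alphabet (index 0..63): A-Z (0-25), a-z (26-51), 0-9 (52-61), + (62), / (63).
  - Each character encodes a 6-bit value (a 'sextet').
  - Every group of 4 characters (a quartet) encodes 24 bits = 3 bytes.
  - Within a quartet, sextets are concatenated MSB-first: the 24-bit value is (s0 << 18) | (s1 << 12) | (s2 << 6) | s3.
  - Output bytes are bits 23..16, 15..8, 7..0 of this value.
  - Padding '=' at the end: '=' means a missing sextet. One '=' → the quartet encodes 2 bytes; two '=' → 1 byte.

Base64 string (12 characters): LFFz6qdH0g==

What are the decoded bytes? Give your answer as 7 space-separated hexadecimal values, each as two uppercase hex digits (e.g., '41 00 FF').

After char 0 ('L'=11): chars_in_quartet=1 acc=0xB bytes_emitted=0
After char 1 ('F'=5): chars_in_quartet=2 acc=0x2C5 bytes_emitted=0
After char 2 ('F'=5): chars_in_quartet=3 acc=0xB145 bytes_emitted=0
After char 3 ('z'=51): chars_in_quartet=4 acc=0x2C5173 -> emit 2C 51 73, reset; bytes_emitted=3
After char 4 ('6'=58): chars_in_quartet=1 acc=0x3A bytes_emitted=3
After char 5 ('q'=42): chars_in_quartet=2 acc=0xEAA bytes_emitted=3
After char 6 ('d'=29): chars_in_quartet=3 acc=0x3AA9D bytes_emitted=3
After char 7 ('H'=7): chars_in_quartet=4 acc=0xEAA747 -> emit EA A7 47, reset; bytes_emitted=6
After char 8 ('0'=52): chars_in_quartet=1 acc=0x34 bytes_emitted=6
After char 9 ('g'=32): chars_in_quartet=2 acc=0xD20 bytes_emitted=6
Padding '==': partial quartet acc=0xD20 -> emit D2; bytes_emitted=7

Answer: 2C 51 73 EA A7 47 D2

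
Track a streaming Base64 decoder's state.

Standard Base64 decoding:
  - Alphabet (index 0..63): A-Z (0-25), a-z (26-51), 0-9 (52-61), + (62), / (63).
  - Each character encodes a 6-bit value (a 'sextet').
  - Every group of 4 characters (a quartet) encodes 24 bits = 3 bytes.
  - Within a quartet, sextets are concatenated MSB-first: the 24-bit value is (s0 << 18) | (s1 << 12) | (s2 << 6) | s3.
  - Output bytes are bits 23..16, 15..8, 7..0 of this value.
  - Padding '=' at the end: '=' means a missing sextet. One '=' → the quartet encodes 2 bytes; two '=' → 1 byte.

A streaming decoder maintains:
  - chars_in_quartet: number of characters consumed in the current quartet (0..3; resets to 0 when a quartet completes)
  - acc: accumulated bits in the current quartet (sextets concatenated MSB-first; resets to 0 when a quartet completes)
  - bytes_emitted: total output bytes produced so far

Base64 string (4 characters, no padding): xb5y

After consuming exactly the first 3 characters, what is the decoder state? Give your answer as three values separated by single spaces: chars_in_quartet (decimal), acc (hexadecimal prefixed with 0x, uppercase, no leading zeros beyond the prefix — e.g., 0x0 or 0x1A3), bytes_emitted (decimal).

After char 0 ('x'=49): chars_in_quartet=1 acc=0x31 bytes_emitted=0
After char 1 ('b'=27): chars_in_quartet=2 acc=0xC5B bytes_emitted=0
After char 2 ('5'=57): chars_in_quartet=3 acc=0x316F9 bytes_emitted=0

Answer: 3 0x316F9 0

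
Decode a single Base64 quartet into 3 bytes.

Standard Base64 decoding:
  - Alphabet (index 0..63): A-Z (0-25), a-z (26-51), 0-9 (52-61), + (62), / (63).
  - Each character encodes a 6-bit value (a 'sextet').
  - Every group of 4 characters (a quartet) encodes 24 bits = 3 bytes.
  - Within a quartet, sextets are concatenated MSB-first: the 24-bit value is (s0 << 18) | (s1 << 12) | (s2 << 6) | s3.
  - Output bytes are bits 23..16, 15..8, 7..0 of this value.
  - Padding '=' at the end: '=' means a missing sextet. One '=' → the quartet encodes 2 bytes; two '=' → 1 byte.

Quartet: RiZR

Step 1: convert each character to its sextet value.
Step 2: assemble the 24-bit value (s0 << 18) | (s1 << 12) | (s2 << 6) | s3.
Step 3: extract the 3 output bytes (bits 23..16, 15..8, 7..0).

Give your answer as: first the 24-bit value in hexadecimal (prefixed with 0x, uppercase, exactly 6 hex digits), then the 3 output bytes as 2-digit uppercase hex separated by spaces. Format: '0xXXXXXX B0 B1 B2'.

Sextets: R=17, i=34, Z=25, R=17
24-bit: (17<<18) | (34<<12) | (25<<6) | 17
      = 0x440000 | 0x022000 | 0x000640 | 0x000011
      = 0x462651
Bytes: (v>>16)&0xFF=46, (v>>8)&0xFF=26, v&0xFF=51

Answer: 0x462651 46 26 51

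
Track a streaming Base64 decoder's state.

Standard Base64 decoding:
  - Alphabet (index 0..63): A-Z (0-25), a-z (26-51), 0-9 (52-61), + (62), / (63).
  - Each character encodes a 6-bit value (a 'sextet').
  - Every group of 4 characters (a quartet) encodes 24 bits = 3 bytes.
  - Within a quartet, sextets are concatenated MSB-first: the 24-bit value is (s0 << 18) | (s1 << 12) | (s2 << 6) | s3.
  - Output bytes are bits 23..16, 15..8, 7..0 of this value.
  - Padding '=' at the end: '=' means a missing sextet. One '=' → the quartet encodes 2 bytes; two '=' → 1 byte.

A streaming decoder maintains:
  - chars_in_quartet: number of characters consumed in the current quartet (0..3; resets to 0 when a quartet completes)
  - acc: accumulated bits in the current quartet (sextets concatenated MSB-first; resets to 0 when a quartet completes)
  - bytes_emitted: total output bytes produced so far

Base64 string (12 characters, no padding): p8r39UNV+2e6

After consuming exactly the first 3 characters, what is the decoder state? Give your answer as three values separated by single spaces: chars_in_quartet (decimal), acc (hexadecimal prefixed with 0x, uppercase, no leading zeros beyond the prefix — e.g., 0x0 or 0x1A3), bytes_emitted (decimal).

After char 0 ('p'=41): chars_in_quartet=1 acc=0x29 bytes_emitted=0
After char 1 ('8'=60): chars_in_quartet=2 acc=0xA7C bytes_emitted=0
After char 2 ('r'=43): chars_in_quartet=3 acc=0x29F2B bytes_emitted=0

Answer: 3 0x29F2B 0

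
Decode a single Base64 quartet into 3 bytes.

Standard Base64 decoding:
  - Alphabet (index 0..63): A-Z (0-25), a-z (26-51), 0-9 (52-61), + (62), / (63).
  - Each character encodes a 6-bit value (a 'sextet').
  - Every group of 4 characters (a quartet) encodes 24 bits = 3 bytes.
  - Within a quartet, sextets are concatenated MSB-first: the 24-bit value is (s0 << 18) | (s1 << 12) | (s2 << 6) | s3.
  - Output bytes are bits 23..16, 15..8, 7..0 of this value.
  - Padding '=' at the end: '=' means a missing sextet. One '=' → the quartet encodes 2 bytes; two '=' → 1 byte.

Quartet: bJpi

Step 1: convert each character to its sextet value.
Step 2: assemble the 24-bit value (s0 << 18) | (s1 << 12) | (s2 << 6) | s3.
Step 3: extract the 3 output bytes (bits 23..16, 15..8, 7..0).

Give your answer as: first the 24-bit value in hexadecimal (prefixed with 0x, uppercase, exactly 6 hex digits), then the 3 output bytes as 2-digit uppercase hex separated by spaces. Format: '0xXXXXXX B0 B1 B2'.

Answer: 0x6C9A62 6C 9A 62

Derivation:
Sextets: b=27, J=9, p=41, i=34
24-bit: (27<<18) | (9<<12) | (41<<6) | 34
      = 0x6C0000 | 0x009000 | 0x000A40 | 0x000022
      = 0x6C9A62
Bytes: (v>>16)&0xFF=6C, (v>>8)&0xFF=9A, v&0xFF=62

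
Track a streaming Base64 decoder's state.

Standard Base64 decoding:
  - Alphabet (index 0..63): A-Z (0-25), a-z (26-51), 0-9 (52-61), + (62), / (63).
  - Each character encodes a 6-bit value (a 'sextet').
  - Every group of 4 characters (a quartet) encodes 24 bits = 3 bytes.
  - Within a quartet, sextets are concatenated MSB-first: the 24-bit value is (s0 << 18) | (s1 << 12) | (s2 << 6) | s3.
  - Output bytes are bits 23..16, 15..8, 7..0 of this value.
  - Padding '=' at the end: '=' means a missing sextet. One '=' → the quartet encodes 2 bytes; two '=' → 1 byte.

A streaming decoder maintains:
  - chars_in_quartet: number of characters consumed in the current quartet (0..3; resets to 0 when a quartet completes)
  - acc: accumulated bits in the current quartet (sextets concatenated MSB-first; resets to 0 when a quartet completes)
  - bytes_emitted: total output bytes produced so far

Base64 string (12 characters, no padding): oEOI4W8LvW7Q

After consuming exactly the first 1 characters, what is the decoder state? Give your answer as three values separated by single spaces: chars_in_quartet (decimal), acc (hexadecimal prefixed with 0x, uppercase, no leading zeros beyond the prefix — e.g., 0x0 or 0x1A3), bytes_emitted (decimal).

Answer: 1 0x28 0

Derivation:
After char 0 ('o'=40): chars_in_quartet=1 acc=0x28 bytes_emitted=0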